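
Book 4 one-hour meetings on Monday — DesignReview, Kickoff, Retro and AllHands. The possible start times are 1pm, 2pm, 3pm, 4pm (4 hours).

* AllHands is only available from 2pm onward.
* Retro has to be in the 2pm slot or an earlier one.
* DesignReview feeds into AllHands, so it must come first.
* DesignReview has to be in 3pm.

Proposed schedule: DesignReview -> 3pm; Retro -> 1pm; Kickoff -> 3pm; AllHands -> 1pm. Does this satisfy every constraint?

No — it violates: AllHands is only available from 2pm onward

AllHands is only available from 2pm onward — violated.
Retro has to be in the 2pm slot or an earlier one — holds.
DesignReview feeds into AllHands, so it must come first — violated.
DesignReview has to be in 3pm — holds.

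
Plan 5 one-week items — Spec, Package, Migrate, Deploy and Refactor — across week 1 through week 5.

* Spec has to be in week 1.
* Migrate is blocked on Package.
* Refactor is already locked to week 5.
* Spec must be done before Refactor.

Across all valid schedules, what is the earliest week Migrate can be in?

Precedence pushes Migrate to at least week 2.
Migrate at week 2 is achievable: Deploy=week 1, Package=week 1, Spec=week 1, Migrate=week 2, Refactor=week 5.

week 2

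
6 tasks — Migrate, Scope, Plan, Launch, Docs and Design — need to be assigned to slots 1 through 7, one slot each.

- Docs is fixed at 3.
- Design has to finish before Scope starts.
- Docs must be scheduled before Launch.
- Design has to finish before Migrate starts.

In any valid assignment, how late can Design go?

Downstream work caps Design at 6.
Design at 6 is achievable: Docs -> 3, Scope -> 7, Plan -> 1, Launch -> 4, Migrate -> 7, Design -> 6.

6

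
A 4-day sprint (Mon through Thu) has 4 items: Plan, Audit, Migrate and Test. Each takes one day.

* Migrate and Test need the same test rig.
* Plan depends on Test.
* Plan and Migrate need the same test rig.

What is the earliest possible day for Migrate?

Mon

Migrate at Mon is achievable: Plan=Wed; Audit=Mon; Test=Tue; Migrate=Mon.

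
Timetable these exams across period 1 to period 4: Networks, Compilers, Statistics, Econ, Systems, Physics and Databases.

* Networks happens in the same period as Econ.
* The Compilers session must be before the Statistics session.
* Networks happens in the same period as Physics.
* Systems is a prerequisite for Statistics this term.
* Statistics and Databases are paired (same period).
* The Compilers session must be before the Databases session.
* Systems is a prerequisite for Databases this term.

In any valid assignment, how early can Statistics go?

period 2

Precedence pushes Statistics to at least period 2.
Statistics at period 2 is achievable: Statistics -> period 2; Networks -> period 1; Econ -> period 1; Systems -> period 1; Databases -> period 2; Physics -> period 1; Compilers -> period 1.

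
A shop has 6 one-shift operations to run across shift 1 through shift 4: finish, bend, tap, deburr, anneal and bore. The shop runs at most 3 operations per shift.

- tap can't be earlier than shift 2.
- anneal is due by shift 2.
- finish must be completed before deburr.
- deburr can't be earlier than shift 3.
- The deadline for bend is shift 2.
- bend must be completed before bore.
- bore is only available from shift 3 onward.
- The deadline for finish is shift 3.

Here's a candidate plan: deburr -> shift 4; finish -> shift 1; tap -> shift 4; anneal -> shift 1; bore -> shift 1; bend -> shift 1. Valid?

bend must be completed before bore — violated.
tap can't be earlier than shift 2 — holds.
The deadline for bend is shift 2 — holds.
finish must be completed before deburr — holds.
deburr can't be earlier than shift 3 — holds.
The deadline for finish is shift 3 — holds.
bore is only available from shift 3 onward — violated.
anneal is due by shift 2 — holds.
The shop runs at most 3 operations per shift — violated.

No. bore is only available from shift 3 onward is not satisfied.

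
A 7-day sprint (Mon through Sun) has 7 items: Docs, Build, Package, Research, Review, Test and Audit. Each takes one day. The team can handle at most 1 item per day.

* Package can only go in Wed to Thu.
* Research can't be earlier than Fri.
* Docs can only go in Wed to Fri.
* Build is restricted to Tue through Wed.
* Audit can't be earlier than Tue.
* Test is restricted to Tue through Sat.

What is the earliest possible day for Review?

Review at Mon is achievable: Review -> Mon, Package -> Wed, Test -> Sat, Research -> Fri, Docs -> Thu, Audit -> Sun, Build -> Tue.

Mon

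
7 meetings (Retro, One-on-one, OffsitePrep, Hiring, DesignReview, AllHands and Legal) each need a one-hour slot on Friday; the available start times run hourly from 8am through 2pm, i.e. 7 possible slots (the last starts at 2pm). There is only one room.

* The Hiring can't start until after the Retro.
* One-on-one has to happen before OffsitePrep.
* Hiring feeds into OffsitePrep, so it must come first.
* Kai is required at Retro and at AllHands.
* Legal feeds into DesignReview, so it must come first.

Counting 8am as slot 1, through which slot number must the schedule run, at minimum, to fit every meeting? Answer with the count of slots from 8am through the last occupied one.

The precedence chain requires at least 3 distinct slots.
With at most 1 per slot and 7 meetings, at least 7 slots are needed.
7 works (last occupied slot: 2pm): for example DesignReview=1pm; Retro=8am; Legal=12pm; AllHands=2pm; OffsitePrep=11am; One-on-one=10am; Hiring=9am.

7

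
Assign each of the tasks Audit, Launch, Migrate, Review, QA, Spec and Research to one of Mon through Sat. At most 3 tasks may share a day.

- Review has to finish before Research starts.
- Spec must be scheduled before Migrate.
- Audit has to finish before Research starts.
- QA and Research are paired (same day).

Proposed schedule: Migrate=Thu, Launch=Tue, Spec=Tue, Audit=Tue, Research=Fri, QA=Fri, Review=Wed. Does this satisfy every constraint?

Yes

At most 3 tasks may share a day — holds.
Spec must be scheduled before Migrate — holds.
Review has to finish before Research starts — holds.
Audit has to finish before Research starts — holds.
QA and Research are paired (same day) — holds.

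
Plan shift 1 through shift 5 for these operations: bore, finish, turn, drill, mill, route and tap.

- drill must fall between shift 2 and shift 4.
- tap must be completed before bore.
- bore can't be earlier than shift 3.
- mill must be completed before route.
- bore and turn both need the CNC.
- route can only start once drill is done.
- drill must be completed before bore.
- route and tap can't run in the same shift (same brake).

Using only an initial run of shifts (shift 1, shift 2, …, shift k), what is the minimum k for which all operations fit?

The precedence chain requires at least 2 distinct shifts.
bore can't be placed before shift 3, so the schedule must run through at least shift 3.
3 works (last occupied shift: shift 3): for example bore -> shift 3, turn -> shift 1, drill -> shift 2, tap -> shift 1, mill -> shift 1, finish -> shift 1, route -> shift 3.

3 shifts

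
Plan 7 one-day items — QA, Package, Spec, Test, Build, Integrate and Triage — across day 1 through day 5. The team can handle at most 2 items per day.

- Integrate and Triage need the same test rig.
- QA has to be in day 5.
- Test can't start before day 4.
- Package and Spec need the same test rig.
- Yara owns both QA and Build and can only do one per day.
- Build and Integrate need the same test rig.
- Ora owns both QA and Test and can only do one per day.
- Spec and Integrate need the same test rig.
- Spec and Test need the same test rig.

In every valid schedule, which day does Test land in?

day 4

Test's window is day 4–day 5.
QA is fixed at day 5, and Test can't share a day with QA.
So Test must be day 4.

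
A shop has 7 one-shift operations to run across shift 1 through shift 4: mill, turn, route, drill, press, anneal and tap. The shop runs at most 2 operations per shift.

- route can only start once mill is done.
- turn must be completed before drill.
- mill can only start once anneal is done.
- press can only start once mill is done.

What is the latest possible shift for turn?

Downstream work caps turn at shift 3.
turn at shift 3 is achievable: turn=shift 3, drill=shift 4, press=shift 4, route=shift 3, anneal=shift 1, mill=shift 2, tap=shift 1.

shift 3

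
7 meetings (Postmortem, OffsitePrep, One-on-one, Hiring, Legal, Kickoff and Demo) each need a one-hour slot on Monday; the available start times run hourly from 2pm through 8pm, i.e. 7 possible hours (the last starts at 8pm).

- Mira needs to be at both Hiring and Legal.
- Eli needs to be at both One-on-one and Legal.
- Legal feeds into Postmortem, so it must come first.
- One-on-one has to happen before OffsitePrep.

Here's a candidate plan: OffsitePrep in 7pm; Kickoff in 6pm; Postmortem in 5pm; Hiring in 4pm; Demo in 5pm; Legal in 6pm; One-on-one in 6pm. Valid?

One-on-one has to happen before OffsitePrep — holds.
Legal feeds into Postmortem, so it must come first — violated.
Mira needs to be at both Hiring and Legal — holds.
Eli needs to be at both One-on-one and Legal — violated.

No. Eli needs to be at both One-on-one and Legal is not satisfied.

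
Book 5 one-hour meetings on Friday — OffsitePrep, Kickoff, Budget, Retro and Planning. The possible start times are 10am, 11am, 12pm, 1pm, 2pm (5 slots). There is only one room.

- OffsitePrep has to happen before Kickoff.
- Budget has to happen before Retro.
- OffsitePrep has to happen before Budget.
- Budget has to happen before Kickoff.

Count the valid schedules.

10

Splitting on OffsitePrep: it can be 10am (8), 11am (2). Listing each branch's schedules as (Kickoff, Budget, Retro, Planning):
OffsitePrep=10am: (12pm,11am,1pm,2pm) (12pm,11am,2pm,1pm) (1pm,11am,12pm,2pm) (1pm,11am,2pm,12pm) (1pm,12pm,2pm,11am) (2pm,11am,12pm,1pm) (2pm,11am,1pm,12pm) (2pm,12pm,1pm,11am) — 8.
OffsitePrep=11am: (1pm,12pm,2pm,10am) (2pm,12pm,1pm,10am) — 2.
Summing: 8 + 2 = 10.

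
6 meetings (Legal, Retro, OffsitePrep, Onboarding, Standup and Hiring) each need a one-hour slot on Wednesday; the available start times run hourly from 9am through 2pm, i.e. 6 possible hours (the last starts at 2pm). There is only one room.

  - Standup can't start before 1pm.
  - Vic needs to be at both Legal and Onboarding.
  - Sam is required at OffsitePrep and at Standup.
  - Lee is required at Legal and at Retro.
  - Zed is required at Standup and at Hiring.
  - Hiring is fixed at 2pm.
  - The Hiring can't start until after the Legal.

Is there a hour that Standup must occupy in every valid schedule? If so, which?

Standup's window is 1pm–2pm.
Hiring is fixed at 2pm, and Standup can't share a hour with Hiring.
So Standup must be 1pm.

1pm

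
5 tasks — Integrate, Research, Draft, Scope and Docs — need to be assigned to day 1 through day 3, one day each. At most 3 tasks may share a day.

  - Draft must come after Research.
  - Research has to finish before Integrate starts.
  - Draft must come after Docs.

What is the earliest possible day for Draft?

Precedence pushes Draft to at least day 2.
Draft at day 2 is achievable: Draft -> day 2, Docs -> day 1, Scope -> day 1, Research -> day 1, Integrate -> day 2.

day 2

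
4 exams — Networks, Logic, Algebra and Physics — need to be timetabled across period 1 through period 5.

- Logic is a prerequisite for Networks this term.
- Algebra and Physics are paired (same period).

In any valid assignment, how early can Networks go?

Precedence pushes Networks to at least period 2.
Networks at period 2 is achievable: Logic in period 1, Networks in period 2, Physics in period 1, Algebra in period 1.

period 2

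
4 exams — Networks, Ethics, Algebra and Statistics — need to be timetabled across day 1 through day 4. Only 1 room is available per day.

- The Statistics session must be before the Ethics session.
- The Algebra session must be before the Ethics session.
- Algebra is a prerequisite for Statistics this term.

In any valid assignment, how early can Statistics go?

Precedence pushes Statistics to at least day 2; downstream work caps Statistics at day 3.
Statistics at day 2 is achievable: Statistics=day 2, Ethics=day 3, Networks=day 4, Algebra=day 1.

day 2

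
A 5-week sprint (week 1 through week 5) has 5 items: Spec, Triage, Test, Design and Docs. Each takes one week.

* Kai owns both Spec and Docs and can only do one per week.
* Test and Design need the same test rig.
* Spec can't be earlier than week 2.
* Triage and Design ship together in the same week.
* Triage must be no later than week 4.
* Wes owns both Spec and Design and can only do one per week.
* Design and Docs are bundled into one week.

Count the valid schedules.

52

Splitting on Spec: it can be week 2 (12), week 3 (12), week 4 (12), week 5 (16). Listing each branch's schedules as (Triage, Test, Design, Docs) by week number:
Spec=week 2: (1,2,1,1) (1,3,1,1) (1,4,1,1) (1,5,1,1) (3,1,3,3) (3,2,3,3) (3,4,3,3) (3,5,3,3) (4,1,4,4) (4,2,4,4) (4,3,4,4) (4,5,4,4) — 12.
Spec=week 3: (1,2,1,1) (1,3,1,1) (1,4,1,1) (1,5,1,1) (2,1,2,2) (2,3,2,2) (2,4,2,2) (2,5,2,2) (4,1,4,4) (4,2,4,4) (4,3,4,4) (4,5,4,4) — 12.
Spec=week 4: (1,2,1,1) (1,3,1,1) (1,4,1,1) (1,5,1,1) (2,1,2,2) (2,3,2,2) (2,4,2,2) (2,5,2,2) (3,1,3,3) (3,2,3,3) (3,4,3,3) (3,5,3,3) — 12.
Spec=week 5: (1,2,1,1) (1,3,1,1) (1,4,1,1) (1,5,1,1) (2,1,2,2) (2,3,2,2) (2,4,2,2) (2,5,2,2) (3,1,3,3) (3,2,3,3) (3,4,3,3) (3,5,3,3) (4,1,4,4) (4,2,4,4) (4,3,4,4) (4,5,4,4) — 16.
Summing: 12 + 12 + 12 + 16 = 52.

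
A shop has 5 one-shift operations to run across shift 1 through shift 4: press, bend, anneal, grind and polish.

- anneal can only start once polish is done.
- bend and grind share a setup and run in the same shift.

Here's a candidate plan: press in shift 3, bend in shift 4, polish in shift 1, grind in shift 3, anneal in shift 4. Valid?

Invalid. bend and grind share a setup and run in the same shift.

bend and grind share a setup and run in the same shift — violated.
anneal can only start once polish is done — holds.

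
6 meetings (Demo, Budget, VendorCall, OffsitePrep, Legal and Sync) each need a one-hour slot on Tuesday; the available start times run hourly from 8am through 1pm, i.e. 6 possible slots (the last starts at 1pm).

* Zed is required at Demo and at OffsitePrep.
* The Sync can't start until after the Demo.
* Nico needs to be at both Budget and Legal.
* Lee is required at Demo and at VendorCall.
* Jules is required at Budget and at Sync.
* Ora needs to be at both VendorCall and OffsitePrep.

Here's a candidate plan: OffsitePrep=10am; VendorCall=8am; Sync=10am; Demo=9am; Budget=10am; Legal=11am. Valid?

Jules is required at Budget and at Sync — violated.
The Sync can't start until after the Demo — holds.
Lee is required at Demo and at VendorCall — holds.
Ora needs to be at both VendorCall and OffsitePrep — holds.
Nico needs to be at both Budget and Legal — holds.
Zed is required at Demo and at OffsitePrep — holds.

No — it violates: Jules is required at Budget and at Sync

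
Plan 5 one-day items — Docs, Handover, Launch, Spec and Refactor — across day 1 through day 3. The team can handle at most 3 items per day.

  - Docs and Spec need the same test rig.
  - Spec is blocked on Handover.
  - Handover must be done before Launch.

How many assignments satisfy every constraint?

30

Splitting on Docs: it can be day 1 (15), day 2 (9), day 3 (6). Listing each branch's schedules as (Handover, Launch, Spec, Refactor) by day number:
Docs=day 1: (1,2,2,1) (1,2,2,2) (1,2,2,3) (1,2,3,1) (1,2,3,2) (1,2,3,3) (1,3,2,1) (1,3,2,2) (1,3,2,3) (1,3,3,1) (1,3,3,2) (1,3,3,3) (2,3,3,1) (2,3,3,2) (2,3,3,3) — 15.
Docs=day 2: (1,2,3,1) (1,2,3,2) (1,2,3,3) (1,3,3,1) (1,3,3,2) (1,3,3,3) (2,3,3,1) (2,3,3,2) (2,3,3,3) — 9.
Docs=day 3: (1,2,2,1) (1,2,2,2) (1,2,2,3) (1,3,2,1) (1,3,2,2) (1,3,2,3) — 6.
Summing: 15 + 9 + 6 = 30.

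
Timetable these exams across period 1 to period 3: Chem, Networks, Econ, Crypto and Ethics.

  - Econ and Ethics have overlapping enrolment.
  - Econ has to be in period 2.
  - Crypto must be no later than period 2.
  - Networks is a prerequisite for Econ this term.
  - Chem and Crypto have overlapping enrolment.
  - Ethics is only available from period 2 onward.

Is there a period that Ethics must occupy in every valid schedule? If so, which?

period 3

Ethics's window is period 2–period 3.
Econ is fixed at period 2, and Ethics can't share a period with Econ.
So Ethics must be period 3.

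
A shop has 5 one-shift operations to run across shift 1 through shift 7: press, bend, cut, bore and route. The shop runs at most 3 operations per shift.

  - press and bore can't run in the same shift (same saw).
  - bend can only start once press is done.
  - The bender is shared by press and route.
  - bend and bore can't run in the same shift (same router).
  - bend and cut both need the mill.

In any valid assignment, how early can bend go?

Precedence pushes bend to at least shift 2.
bend at shift 2 is achievable: cut in shift 1; press in shift 1; route in shift 2; bend in shift 2; bore in shift 3.

shift 2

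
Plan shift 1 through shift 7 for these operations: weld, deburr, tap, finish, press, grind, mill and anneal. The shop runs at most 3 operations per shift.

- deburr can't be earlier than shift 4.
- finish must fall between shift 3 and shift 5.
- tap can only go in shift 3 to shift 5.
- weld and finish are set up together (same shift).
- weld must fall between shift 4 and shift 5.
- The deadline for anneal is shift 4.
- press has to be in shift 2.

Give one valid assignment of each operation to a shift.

deburr=shift 4; grind=shift 1; finish=shift 4; tap=shift 3; anneal=shift 1; press=shift 2; weld=shift 4; mill=shift 1

Checking: weld = finish = shift 4; tap=shift 3 in [shift 3,shift 5]; press=shift 2 in [shift 2,shift 2]; deburr=shift 4 in [shift 4,shift 7]; weld=shift 4 in [shift 4,shift 5]; finish=shift 4 in [shift 3,shift 5]; anneal=shift 1 in [shift 1,shift 4]; max 3 per shift (cap 3).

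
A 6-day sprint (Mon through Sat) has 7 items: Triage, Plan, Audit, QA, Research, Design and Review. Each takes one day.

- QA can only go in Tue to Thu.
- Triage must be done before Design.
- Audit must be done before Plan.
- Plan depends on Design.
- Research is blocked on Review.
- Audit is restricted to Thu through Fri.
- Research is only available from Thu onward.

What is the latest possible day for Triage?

Thu

Downstream work caps Triage at Thu.
Triage at Thu is achievable: Plan=Sat, Audit=Thu, Research=Thu, Triage=Thu, Design=Fri, QA=Tue, Review=Mon.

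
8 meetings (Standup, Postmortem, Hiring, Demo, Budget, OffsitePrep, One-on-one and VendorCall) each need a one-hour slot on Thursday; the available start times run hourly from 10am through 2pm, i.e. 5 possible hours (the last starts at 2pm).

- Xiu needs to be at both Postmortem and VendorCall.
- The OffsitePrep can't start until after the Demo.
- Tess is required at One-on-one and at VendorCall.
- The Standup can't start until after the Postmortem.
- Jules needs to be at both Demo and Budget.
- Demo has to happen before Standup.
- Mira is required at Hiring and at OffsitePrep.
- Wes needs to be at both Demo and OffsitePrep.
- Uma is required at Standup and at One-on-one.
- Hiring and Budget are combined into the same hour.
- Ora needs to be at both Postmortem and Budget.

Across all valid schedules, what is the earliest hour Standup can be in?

Precedence pushes Standup to at least 11am.
Standup at 11am is achievable: Postmortem=10am; Hiring=12pm; Budget=12pm; VendorCall=11am; Demo=10am; OffsitePrep=11am; Standup=11am; One-on-one=10am.

11am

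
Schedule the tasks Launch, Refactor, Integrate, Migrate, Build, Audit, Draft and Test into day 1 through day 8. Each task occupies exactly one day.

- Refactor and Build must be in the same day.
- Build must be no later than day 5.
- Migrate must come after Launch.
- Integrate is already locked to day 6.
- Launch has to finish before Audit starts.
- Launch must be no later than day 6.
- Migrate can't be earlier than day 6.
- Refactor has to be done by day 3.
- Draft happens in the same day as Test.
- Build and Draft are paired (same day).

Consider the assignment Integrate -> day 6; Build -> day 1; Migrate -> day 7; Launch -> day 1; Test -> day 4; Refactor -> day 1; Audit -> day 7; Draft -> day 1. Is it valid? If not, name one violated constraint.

Migrate can't be earlier than day 6 — holds.
Launch has to finish before Audit starts — holds.
Refactor and Build must be in the same day — holds.
Refactor has to be done by day 3 — holds.
Draft happens in the same day as Test — violated.
Integrate is already locked to day 6 — holds.
Migrate must come after Launch — holds.
Build must be no later than day 5 — holds.
Build and Draft are paired (same day) — holds.
Launch must be no later than day 6 — holds.

No — it violates: Draft happens in the same day as Test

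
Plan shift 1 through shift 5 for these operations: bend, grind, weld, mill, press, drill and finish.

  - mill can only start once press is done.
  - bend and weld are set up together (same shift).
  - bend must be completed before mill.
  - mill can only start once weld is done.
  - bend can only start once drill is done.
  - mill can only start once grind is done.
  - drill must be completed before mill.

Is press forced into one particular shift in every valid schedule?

No

press can be shift 1 (e.g. mill -> shift 3, drill -> shift 1, finish -> shift 1, grind -> shift 1, weld -> shift 2, press -> shift 1, bend -> shift 2) or shift 2 (e.g. bend in shift 2, grind in shift 1, weld in shift 2, drill in shift 1, finish in shift 1, mill in shift 3, press in shift 2).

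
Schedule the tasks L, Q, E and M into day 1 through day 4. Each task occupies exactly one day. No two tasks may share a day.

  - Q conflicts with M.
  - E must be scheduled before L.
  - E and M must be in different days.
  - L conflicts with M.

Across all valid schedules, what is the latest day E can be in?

Downstream work caps E at day 3.
E at day 3 is achievable: M=day 2, Q=day 1, E=day 3, L=day 4.

day 3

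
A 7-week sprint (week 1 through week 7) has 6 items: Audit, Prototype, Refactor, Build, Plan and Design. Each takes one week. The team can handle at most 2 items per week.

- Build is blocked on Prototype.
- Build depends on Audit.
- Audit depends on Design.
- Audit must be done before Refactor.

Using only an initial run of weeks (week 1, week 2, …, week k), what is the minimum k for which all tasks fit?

The precedence chain requires at least 3 distinct weeks.
With at most 2 per week and 6 tasks, at least 3 weeks are needed.
3 works (last occupied week: week 3): for example Plan in week 2, Design in week 1, Prototype in week 1, Build in week 3, Refactor in week 3, Audit in week 2.

3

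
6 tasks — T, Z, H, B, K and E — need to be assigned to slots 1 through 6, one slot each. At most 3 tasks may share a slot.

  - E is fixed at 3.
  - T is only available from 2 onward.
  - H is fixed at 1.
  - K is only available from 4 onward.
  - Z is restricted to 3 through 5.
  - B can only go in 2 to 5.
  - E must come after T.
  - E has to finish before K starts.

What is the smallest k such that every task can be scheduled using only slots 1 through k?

4 slots

The precedence chain requires at least 3 distinct slots.
With at most 3 per slot and 6 tasks, at least 2 slots are needed.
K can't be placed before 4, so the schedule must run through at least slot 4.
4 works (last occupied slot: 4): for example Z -> 3, E -> 3, B -> 2, K -> 4, T -> 2, H -> 1.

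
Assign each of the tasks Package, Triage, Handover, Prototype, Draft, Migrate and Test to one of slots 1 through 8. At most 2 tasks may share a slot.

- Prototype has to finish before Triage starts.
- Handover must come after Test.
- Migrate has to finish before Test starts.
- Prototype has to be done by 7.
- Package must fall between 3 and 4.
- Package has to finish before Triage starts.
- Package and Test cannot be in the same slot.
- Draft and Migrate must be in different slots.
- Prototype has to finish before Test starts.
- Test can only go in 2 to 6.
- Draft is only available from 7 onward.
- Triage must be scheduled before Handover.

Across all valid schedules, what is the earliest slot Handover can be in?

Precedence pushes Handover to at least 5.
Handover at 5 is achievable: Draft -> 7, Package -> 3, Prototype -> 1, Migrate -> 1, Test -> 2, Handover -> 5, Triage -> 4.

5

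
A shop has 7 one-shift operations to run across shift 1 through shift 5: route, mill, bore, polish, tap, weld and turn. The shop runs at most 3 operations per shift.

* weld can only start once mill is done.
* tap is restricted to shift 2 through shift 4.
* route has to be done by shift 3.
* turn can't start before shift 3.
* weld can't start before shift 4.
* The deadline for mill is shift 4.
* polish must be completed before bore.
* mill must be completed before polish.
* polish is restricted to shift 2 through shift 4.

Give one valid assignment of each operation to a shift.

route in shift 1, polish in shift 2, mill in shift 1, weld in shift 4, turn in shift 3, tap in shift 2, bore in shift 3

Checking: mill(shift 1) before polish(shift 2); polish(shift 2) before bore(shift 3); mill(shift 1) before weld(shift 4); tap=shift 2 in [shift 2,shift 4]; route=shift 1 in [shift 1,shift 3]; mill=shift 1 in [shift 1,shift 4]; turn=shift 3 in [shift 3,shift 5]; polish=shift 2 in [shift 2,shift 4]; weld=shift 4 in [shift 4,shift 5]; max 2 per shift (cap 3).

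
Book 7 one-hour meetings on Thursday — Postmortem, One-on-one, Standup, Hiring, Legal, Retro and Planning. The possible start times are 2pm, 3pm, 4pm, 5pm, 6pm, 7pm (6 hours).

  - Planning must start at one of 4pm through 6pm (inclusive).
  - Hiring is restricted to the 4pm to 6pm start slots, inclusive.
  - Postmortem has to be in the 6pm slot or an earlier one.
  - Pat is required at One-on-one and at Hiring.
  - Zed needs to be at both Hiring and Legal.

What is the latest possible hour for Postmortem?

6pm

Postmortem's own window allows nothing later than 6pm.
Postmortem at 6pm is achievable: Planning -> 4pm; One-on-one -> 2pm; Hiring -> 4pm; Retro -> 2pm; Legal -> 2pm; Postmortem -> 6pm; Standup -> 2pm.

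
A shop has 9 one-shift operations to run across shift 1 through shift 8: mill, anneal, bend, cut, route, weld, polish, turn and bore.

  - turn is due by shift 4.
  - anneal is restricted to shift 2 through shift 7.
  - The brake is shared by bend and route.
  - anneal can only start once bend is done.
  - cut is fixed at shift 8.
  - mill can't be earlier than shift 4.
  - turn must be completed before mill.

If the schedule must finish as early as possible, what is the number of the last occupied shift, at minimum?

8

The precedence chain requires at least 2 distinct shifts.
cut can't be placed before shift 8, so the schedule must run through at least shift 8.
8 works (last occupied shift: shift 8): for example polish in shift 1; route in shift 2; cut in shift 8; turn in shift 1; weld in shift 1; anneal in shift 2; bore in shift 1; bend in shift 1; mill in shift 4.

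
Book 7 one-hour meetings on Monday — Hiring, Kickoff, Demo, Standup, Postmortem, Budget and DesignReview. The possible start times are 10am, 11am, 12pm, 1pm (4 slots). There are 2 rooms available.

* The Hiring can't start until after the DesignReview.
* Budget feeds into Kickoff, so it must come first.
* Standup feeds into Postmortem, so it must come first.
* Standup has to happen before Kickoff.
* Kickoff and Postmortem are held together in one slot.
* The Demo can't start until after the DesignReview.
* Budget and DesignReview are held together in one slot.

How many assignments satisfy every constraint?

11

Splitting on Hiring: it can be 11am (4), 12pm (4), 1pm (3). Listing each branch's schedules as (Kickoff, Demo, Standup, Postmortem, Budget, DesignReview):
Hiring=11am: (12pm,1pm,11am,12pm,10am,10am) (1pm,11am,12pm,1pm,10am,10am) (1pm,12pm,11am,1pm,10am,10am) (1pm,12pm,12pm,1pm,10am,10am) — 4.
Hiring=12pm: (1pm,11am,11am,1pm,10am,10am) (1pm,11am,12pm,1pm,10am,10am) (1pm,12pm,10am,1pm,11am,11am) (1pm,12pm,11am,1pm,10am,10am) — 4.
Hiring=1pm: (12pm,11am,11am,12pm,10am,10am) (12pm,1pm,10am,12pm,11am,11am) (12pm,1pm,11am,12pm,10am,10am) — 3.
Summing: 4 + 4 + 3 = 11.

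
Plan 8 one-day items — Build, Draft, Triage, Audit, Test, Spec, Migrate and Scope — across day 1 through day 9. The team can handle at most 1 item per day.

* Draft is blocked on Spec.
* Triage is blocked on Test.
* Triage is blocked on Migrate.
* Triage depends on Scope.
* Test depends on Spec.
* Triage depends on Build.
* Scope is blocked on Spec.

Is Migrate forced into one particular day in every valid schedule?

No

Migrate can be day 1 (e.g. Triage=day 6; Migrate=day 1; Scope=day 4; Build=day 5; Test=day 3; Draft=day 7; Spec=day 2; Audit=day 8) or day 2 (e.g. Scope in day 4, Build in day 5, Audit in day 8, Test in day 3, Triage in day 6, Spec in day 1, Migrate in day 2, Draft in day 7).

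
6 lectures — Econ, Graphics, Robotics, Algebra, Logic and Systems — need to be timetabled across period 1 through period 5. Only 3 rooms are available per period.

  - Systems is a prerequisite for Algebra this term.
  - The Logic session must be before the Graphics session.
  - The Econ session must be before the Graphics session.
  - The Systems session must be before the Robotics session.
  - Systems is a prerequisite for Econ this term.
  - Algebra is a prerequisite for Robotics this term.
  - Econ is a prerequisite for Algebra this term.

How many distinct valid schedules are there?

41

Splitting on Econ: it can be period 2 (27), period 3 (14). Listing each branch's schedules as (Graphics, Robotics, Algebra, Logic, Systems) by period number:
Econ=period 2: (3,4,3,1,1) (3,4,3,2,1) (3,5,3,1,1) (3,5,3,2,1) (3,5,4,1,1) (3,5,4,2,1) (4,4,3,1,1) (4,4,3,2,1) (4,4,3,3,1) (4,5,3,1,1) (4,5,3,2,1) (4,5,3,3,1) (4,5,4,1,1) (4,5,4,2,1) (4,5,4,3,1) (5,4,3,1,1) (5,4,3,2,1) (5,4,3,3,1) (5,4,3,4,1) (5,5,3,1,1) (5,5,3,2,1) (5,5,3,3,1) (5,5,3,4,1) (5,5,4,1,1) (5,5,4,2,1) (5,5,4,3,1) (5,5,4,4,1) — 27.
Econ=period 3: (4,5,4,1,1) (4,5,4,1,2) (4,5,4,2,1) (4,5,4,2,2) (4,5,4,3,1) (4,5,4,3,2) (5,5,4,1,1) (5,5,4,1,2) (5,5,4,2,1) (5,5,4,2,2) (5,5,4,3,1) (5,5,4,3,2) (5,5,4,4,1) (5,5,4,4,2) — 14.
Summing: 27 + 14 = 41.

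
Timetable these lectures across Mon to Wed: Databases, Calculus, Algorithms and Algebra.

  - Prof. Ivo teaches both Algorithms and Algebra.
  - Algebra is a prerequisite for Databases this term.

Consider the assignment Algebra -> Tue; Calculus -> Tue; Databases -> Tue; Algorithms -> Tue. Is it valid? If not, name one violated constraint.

No — it violates: Prof. Ivo teaches both Algorithms and Algebra

Algebra is a prerequisite for Databases this term — violated.
Prof. Ivo teaches both Algorithms and Algebra — violated.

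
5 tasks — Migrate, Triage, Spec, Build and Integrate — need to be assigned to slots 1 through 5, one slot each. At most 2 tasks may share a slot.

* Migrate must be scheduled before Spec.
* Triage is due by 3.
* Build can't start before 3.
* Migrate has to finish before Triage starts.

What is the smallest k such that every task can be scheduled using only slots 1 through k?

3 slots

The precedence chain requires at least 2 distinct slots.
With at most 2 per slot and 5 tasks, at least 3 slots are needed.
Build can't be placed before 3, so the schedule must run through at least slot 3.
3 works (last occupied slot: 3): for example Triage in 2, Migrate in 1, Build in 3, Integrate in 1, Spec in 2.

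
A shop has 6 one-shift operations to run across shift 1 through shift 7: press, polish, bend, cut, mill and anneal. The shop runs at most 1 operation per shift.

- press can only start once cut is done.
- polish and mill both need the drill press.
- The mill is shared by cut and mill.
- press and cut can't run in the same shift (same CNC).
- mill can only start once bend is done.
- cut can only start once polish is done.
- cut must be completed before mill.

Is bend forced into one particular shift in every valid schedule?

bend can be shift 1 (e.g. mill -> shift 4, anneal -> shift 6, cut -> shift 3, bend -> shift 1, press -> shift 5, polish -> shift 2) or shift 2 (e.g. polish in shift 1; cut in shift 3; anneal in shift 6; mill in shift 4; press in shift 5; bend in shift 2).

No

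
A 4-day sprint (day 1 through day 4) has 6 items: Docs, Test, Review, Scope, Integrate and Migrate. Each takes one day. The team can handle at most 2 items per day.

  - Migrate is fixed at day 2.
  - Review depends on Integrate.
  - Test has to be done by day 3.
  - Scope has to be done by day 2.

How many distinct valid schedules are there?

Splitting on Docs: it can be day 1 (8), day 2 (4), day 3 (13), day 4 (18). Listing each branch's schedules as (Test, Review, Scope, Integrate, Migrate) by day number:
Docs=day 1: (1,4,2,3,2) (2,4,1,3,2) (3,3,1,2,2) (3,3,2,1,2) (3,4,1,2,2) (3,4,1,3,2) (3,4,2,1,2) (3,4,2,3,2) — 8.
Docs=day 2: (1,4,1,3,2) (3,3,1,1,2) (3,4,1,1,2) (3,4,1,3,2) — 4.
Docs=day 3: (1,3,1,2,2) (1,3,2,1,2) (1,4,1,2,2) (1,4,1,3,2) (1,4,2,1,2) (1,4,2,3,2) (2,3,1,1,2) (2,4,1,1,2) (2,4,1,3,2) (3,2,1,1,2) (3,4,1,1,2) (3,4,1,2,2) (3,4,2,1,2) — 13.
Docs=day 4: (1,3,1,2,2) (1,3,2,1,2) (1,4,1,2,2) (1,4,1,3,2) (1,4,2,1,2) (1,4,2,3,2) (2,3,1,1,2) (2,4,1,1,2) (2,4,1,3,2) (3,2,1,1,2) (3,3,1,1,2) (3,3,1,2,2) (3,3,2,1,2) (3,4,1,1,2) (3,4,1,2,2) (3,4,1,3,2) (3,4,2,1,2) (3,4,2,3,2) — 18.
Summing: 8 + 4 + 13 + 18 = 43.

43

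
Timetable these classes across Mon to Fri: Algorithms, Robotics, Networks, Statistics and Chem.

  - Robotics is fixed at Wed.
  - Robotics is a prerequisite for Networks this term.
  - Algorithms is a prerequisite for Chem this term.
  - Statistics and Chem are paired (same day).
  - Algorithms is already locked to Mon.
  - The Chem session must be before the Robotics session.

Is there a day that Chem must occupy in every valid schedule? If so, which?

Tue

Algorithms is fixed at Mon and must come before Chem, so Chem is at least Tue.
Robotics is fixed at Wed and must come after Chem, so Chem is at most Tue.
So Chem must be Tue.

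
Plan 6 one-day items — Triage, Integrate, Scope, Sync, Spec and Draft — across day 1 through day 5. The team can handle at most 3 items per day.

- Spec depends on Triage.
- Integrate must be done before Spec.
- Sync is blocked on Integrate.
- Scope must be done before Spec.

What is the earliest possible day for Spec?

Precedence pushes Spec to at least day 2.
Spec at day 2 is achievable: Triage=day 1, Draft=day 2, Integrate=day 1, Spec=day 2, Sync=day 2, Scope=day 1.

day 2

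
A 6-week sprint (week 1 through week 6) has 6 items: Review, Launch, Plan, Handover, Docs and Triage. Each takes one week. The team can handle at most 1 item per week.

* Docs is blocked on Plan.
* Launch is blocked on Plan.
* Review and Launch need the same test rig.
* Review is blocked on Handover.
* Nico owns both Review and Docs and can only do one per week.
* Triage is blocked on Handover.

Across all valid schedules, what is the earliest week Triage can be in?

week 2

Precedence pushes Triage to at least week 2.
Triage at week 2 is achievable: Review -> week 4; Launch -> week 5; Docs -> week 6; Triage -> week 2; Handover -> week 1; Plan -> week 3.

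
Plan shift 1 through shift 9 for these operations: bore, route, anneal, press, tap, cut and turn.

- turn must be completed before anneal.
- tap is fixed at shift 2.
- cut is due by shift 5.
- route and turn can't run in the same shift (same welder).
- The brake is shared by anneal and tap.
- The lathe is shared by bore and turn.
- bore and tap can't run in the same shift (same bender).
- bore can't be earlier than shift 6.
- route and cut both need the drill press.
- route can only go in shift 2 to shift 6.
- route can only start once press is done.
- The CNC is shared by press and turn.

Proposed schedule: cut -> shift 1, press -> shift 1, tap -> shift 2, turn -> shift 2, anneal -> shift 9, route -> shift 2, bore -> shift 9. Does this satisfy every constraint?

Invalid. route and turn can't run in the same shift (same welder).

bore can't be earlier than shift 6 — holds.
tap is fixed at shift 2 — holds.
route can only start once press is done — holds.
route and turn can't run in the same shift (same welder) — violated.
bore and tap can't run in the same shift (same bender) — holds.
The brake is shared by anneal and tap — holds.
The CNC is shared by press and turn — holds.
The lathe is shared by bore and turn — holds.
cut is due by shift 5 — holds.
turn must be completed before anneal — holds.
route can only go in shift 2 to shift 6 — holds.
route and cut both need the drill press — holds.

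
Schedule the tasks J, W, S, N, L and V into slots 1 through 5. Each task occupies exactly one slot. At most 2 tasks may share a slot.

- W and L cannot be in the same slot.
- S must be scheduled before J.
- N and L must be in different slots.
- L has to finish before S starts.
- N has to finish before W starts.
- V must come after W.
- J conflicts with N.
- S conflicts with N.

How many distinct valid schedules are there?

Splitting on J: it can be 4 (7), 5 (20). Listing each branch's schedules as (W, S, N, L, V):
J=4: (3,3,1,2,4) (3,3,1,2,5) (3,3,2,1,4) (3,3,2,1,5) (4,2,3,1,5) (4,3,1,2,5) (4,3,2,1,5) — 7.
J=5: (2,4,1,3,3) (2,4,1,3,4) (2,4,1,3,5) (3,3,1,2,4) (3,3,1,2,5) (3,3,2,1,4) (3,3,2,1,5) (3,4,1,2,4) (3,4,1,2,5) (3,4,2,1,4) (3,4,2,1,5) (4,2,3,1,5) (4,3,1,2,5) (4,3,2,1,5) (4,4,1,2,5) (4,4,1,3,5) (4,4,2,1,5) (4,4,2,3,5) (4,4,3,1,5) (4,4,3,2,5) — 20.
Summing: 7 + 20 = 27.

27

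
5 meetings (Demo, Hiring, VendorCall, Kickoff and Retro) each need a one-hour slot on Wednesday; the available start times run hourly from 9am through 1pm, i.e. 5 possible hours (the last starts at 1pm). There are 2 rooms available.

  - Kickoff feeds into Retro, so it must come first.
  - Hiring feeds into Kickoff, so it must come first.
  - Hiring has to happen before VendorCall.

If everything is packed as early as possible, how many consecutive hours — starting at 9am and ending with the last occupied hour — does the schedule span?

The precedence chain requires at least 3 distinct hours.
With at most 2 per hour and 5 meetings, at least 3 hours are needed.
3 works (last occupied hour: 11am): for example Retro in 11am, VendorCall in 10am, Kickoff in 10am, Demo in 9am, Hiring in 9am.

3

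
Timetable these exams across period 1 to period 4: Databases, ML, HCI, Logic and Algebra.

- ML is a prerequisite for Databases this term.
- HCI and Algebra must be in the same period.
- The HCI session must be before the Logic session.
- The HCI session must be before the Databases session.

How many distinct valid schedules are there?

Splitting on Databases: it can be period 2 (3), period 3 (10), period 4 (18). Listing each branch's schedules as (ML, HCI, Logic, Algebra) by period number:
Databases=period 2: (1,1,2,1) (1,1,3,1) (1,1,4,1) — 3.
Databases=period 3: (1,1,2,1) (1,1,3,1) (1,1,4,1) (1,2,3,2) (1,2,4,2) (2,1,2,1) (2,1,3,1) (2,1,4,1) (2,2,3,2) (2,2,4,2) — 10.
Databases=period 4: (1,1,2,1) (1,1,3,1) (1,1,4,1) (1,2,3,2) (1,2,4,2) (1,3,4,3) (2,1,2,1) (2,1,3,1) (2,1,4,1) (2,2,3,2) (2,2,4,2) (2,3,4,3) (3,1,2,1) (3,1,3,1) (3,1,4,1) (3,2,3,2) (3,2,4,2) (3,3,4,3) — 18.
Summing: 3 + 10 + 18 = 31.

31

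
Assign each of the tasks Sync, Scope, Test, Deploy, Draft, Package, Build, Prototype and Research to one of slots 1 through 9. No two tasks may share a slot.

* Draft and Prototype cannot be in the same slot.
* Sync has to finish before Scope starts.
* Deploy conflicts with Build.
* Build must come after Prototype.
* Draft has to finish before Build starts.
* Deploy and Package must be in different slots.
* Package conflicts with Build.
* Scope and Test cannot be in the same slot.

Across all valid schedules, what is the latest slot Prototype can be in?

Downstream work caps Prototype at 8.
Prototype at 8 is achievable: Deploy=5, Build=9, Test=4, Draft=3, Research=7, Sync=1, Package=6, Scope=2, Prototype=8.

8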